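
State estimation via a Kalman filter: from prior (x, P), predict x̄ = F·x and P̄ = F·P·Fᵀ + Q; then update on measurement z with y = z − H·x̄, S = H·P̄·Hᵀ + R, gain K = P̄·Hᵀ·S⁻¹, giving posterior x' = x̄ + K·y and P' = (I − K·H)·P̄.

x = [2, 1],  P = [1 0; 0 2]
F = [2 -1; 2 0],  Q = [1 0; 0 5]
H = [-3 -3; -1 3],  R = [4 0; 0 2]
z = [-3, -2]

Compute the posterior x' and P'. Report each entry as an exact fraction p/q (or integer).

x' = [2285/1866, -331/1866]
P' = [1297/3732 -125/3732; -125/3732 553/3732]

x̄ = F·x = [3, 4]
P̄ = F·P·Fᵀ + Q = [7 4; 4 9]
y = z − H·x̄ = [18, -11]
S = H·P̄·Hᵀ + R = [220 -84; -84 66]
K = P̄·Hᵀ·S⁻¹ = [-293/1244 -209/933; -107/1244 223/933]
x' = x̄ + K·y = [2285/1866, -331/1866]
P' = (I − K·H)·P̄ = [1297/3732 -125/3732; -125/3732 553/3732]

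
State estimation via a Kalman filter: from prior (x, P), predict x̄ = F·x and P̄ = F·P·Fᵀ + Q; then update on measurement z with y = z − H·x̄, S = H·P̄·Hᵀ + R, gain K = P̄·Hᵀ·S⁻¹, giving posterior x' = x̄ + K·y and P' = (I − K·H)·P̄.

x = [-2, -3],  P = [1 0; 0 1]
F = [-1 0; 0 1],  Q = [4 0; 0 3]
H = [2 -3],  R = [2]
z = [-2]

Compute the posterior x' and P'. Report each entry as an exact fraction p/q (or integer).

x̄ = F·x = [2, -3]
P̄ = F·P·Fᵀ + Q = [5 0; 0 4]
y = z − H·x̄ = [-15]
S = H·P̄·Hᵀ + R = [58]
K = P̄·Hᵀ·S⁻¹ = [5/29; -6/29]
x' = x̄ + K·y = [-17/29, 3/29]
P' = (I − K·H)·P̄ = [95/29 60/29; 60/29 44/29]

x' = [-17/29, 3/29]
P' = [95/29 60/29; 60/29 44/29]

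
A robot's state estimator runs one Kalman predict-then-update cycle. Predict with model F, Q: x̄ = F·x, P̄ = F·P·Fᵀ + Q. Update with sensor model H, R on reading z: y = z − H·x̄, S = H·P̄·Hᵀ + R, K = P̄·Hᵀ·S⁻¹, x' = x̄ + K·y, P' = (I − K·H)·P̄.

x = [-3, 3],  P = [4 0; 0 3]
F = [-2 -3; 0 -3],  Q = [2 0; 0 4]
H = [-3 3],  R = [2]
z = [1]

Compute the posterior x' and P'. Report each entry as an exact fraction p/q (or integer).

x' = [-813/100, -393/50]
P' = [1521/50 756/25; 756/25 757/25]

x̄ = F·x = [-3, -9]
P̄ = F·P·Fᵀ + Q = [45 27; 27 31]
y = z − H·x̄ = [19]
S = H·P̄·Hᵀ + R = [200]
K = P̄·Hᵀ·S⁻¹ = [-27/100; 3/50]
x' = x̄ + K·y = [-813/100, -393/50]
P' = (I − K·H)·P̄ = [1521/50 756/25; 756/25 757/25]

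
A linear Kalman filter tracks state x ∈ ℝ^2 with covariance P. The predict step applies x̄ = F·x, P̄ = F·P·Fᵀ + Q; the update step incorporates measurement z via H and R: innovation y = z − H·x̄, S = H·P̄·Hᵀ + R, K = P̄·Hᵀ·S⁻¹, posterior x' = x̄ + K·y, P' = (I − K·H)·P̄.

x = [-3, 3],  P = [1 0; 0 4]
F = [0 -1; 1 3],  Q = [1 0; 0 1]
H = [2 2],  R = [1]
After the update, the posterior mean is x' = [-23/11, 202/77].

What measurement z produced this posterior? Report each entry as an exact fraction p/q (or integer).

z = [1]

x̄ = F·x = [-3, 6]
P̄ = F·P·Fᵀ + Q = [5 -12; -12 38]
S = H·P̄·Hᵀ + R = [77]
K = P̄·Hᵀ·S⁻¹ = [-2/11; 52/77]
x' − x̄ = [10/11, -260/77] = K·y
y = (KᵀK)⁻¹·Kᵀ·(x' − x̄) = [-5]
z = y + H·x̄ = [-5] + [6] = [1]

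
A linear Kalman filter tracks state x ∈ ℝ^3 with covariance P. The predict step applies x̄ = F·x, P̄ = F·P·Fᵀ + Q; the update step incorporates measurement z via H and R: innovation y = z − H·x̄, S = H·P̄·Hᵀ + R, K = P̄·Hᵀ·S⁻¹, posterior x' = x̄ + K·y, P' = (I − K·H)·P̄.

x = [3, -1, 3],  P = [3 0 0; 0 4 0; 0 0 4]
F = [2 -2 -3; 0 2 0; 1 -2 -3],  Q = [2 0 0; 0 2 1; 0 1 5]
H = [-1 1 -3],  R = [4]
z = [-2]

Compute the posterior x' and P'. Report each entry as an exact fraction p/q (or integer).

x' = [1115/549, -3223/1098, -1103/1098]
P' = [3466/549 1328/549 -542/549; 1328/549 13523/1098 3517/1098; -542/549 3517/1098 1871/1098]

x̄ = F·x = [-1, -2, -4]
P̄ = F·P·Fᵀ + Q = [66 -16 58; -16 18 -15; 58 -15 60]
y = z − H·x̄ = [-13]
S = H·P̄·Hᵀ + R = [1098]
K = P̄·Hᵀ·S⁻¹ = [-128/549; 79/1098; -253/1098]
x' = x̄ + K·y = [1115/549, -3223/1098, -1103/1098]
P' = (I − K·H)·P̄ = [3466/549 1328/549 -542/549; 1328/549 13523/1098 3517/1098; -542/549 3517/1098 1871/1098]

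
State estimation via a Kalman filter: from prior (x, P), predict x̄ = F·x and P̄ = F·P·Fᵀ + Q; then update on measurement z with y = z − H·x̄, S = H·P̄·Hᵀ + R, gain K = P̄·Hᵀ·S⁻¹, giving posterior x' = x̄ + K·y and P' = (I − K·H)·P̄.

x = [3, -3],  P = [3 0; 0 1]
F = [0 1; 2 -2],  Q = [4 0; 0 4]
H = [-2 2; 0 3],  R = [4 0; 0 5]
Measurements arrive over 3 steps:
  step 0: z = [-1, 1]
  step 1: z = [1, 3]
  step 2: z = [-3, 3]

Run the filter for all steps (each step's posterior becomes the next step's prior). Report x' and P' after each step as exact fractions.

step 0: x̄ = F·x = [-3, 12]
step 0: P̄ = F·P·Fᵀ + Q = [5 -2; -2 20]
step 0: y = z − H·x̄ = [-31, -35]
step 0: S = H·P̄·Hᵀ + R = [120 132; 132 185]
step 0: K = P̄·Hᵀ·S⁻¹ = [-899/2388 47/199; 55/1194 58/199]
step 0: x' = x̄ + K·y = [965/2388, 443/1194]
step 0: P' = (I − K·H)·P̄ = [1369/1194 235/597; 235/597 290/597]
step 1: x̄ = F·x = [443/1194, 79/1194]
step 1: P̄ = F·P·Fᵀ + Q = [2678/597 -110/597; -110/597 4406/597]
step 1: y = z − H·x̄ = [961/597, 1115/398]
step 1: S = H·P̄·Hᵀ + R = [31604/597 9032/199; 9032/199 14213/199]
step 1: K = P̄·Hᵀ·S⁻¹ = [-95818/256855 58902/256855; 2258/51371 14490/51371]
step 1: x' = x̄ + K·y = [212147/513710, 95255/102742]
step 1: P' = (I − K·H)·P̄ = [289806/256855 19634/51371; 19634/51371 24150/51371]
step 2: x̄ = F·x = [95255/102742, -264128/256855]
step 2: P̄ = F·P·Fᵀ + Q = [229634/51371 -9032/51371; -9032/51371 1884284/256855]
step 2: y = z − H·x̄ = [4978/5465, 1562949/256855]
step 2: S = H·P̄·Hᵀ + R = [287628/5465 246312/5465; 246312/5465 18242831/256855]
step 2: K = P̄·Hᵀ·S⁻¹ = [-40850897/109591845 760896/3320965; 29234/664193 187260/664193]
step 2: x' = x̄ + K·y = [434370997/219183690, 483096/664193]
step 2: P' = (I − K·H)·P̄ = [123551074/109591845 253632/664193; 253632/664193 312100/664193]

step 0: x' = [965/2388, 443/1194], P' = [1369/1194 235/597; 235/597 290/597]
step 1: x' = [212147/513710, 95255/102742], P' = [289806/256855 19634/51371; 19634/51371 24150/51371]
step 2: x' = [434370997/219183690, 483096/664193], P' = [123551074/109591845 253632/664193; 253632/664193 312100/664193]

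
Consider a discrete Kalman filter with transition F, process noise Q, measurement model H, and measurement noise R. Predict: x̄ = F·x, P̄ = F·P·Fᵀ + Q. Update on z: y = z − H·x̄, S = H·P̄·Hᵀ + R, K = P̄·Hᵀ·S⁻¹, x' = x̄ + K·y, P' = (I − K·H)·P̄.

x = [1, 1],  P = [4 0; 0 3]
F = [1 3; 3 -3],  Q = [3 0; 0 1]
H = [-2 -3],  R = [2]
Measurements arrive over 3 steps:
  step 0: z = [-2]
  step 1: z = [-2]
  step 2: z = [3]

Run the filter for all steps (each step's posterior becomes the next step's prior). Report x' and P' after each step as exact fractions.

step 0: x' = [333/89, -162/89], P' = [17627/534 -1956/89; -1956/89 1322/89]
step 1: x' = [260948/157427, -68178/157427], P' = [17193736/2991113 -11613402/2991113; -11613402/2991113 8507330/2991113]
step 2: x' = [5981925778/2992288157, -6935306931/2992288157], P' = [17193211565/2992288157 -11607401214/2992288157; -11607401214/2992288157 8498731130/2992288157]

step 0: x̄ = F·x = [4, 0]
step 0: P̄ = F·P·Fᵀ + Q = [34 -15; -15 64]
step 0: y = z − H·x̄ = [6]
step 0: S = H·P̄·Hᵀ + R = [534]
step 0: K = P̄·Hᵀ·S⁻¹ = [-23/534; -27/89]
step 0: x' = x̄ + K·y = [333/89, -162/89]
step 0: P' = (I − K·H)·P̄ = [17627/534 -1956/89; -1956/89 1322/89]
step 1: x̄ = F·x = [-153/89, 1485/89]
step 1: P̄ = F·P·Fᵀ + Q = [20201/534 -29641/178; -29641/178 147271/178]
step 1: y = z − H·x̄ = [3971/89]
step 1: S = H·P̄·Hᵀ + R = [2991113/534]
step 1: K = P̄·Hᵀ·S⁻¹ = [226367/2991113; -1147593/2991113]
step 1: x' = x̄ + K·y = [260948/157427, -68178/157427]
step 1: P' = (I − K·H)·P̄ = [17193736/2991113 -11613402/2991113; -11613402/2991113 8507330/2991113]
step 2: x̄ = F·x = [56414/157427, 987378/157427]
step 2: P̄ = F·P·Fᵀ + Q = [33052633/2991113 -94665174/2991113; -94665174/2991113 443341943/2991113]
step 2: y = z − H·x̄ = [3547243/157427]
step 2: S = H·P̄·Hᵀ + R = [2992288157/2991113]
step 2: K = P̄·Hᵀ·S⁻¹ = [217890256/2992288157; -1140695481/2992288157]
step 2: x' = x̄ + K·y = [5981925778/2992288157, -6935306931/2992288157]
step 2: P' = (I − K·H)·P̄ = [17193211565/2992288157 -11607401214/2992288157; -11607401214/2992288157 8498731130/2992288157]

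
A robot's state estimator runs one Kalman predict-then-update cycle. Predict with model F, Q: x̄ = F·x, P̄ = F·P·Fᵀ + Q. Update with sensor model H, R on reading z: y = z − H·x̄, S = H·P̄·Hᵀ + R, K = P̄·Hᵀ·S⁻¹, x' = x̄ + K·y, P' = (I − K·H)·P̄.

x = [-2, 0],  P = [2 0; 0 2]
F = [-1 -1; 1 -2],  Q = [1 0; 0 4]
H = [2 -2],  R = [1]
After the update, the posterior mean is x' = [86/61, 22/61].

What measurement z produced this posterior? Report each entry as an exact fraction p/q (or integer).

x̄ = F·x = [2, -2]
P̄ = F·P·Fᵀ + Q = [5 2; 2 14]
S = H·P̄·Hᵀ + R = [61]
K = P̄·Hᵀ·S⁻¹ = [6/61; -24/61]
x' − x̄ = [-36/61, 144/61] = K·y
y = (KᵀK)⁻¹·Kᵀ·(x' − x̄) = [-6]
z = y + H·x̄ = [-6] + [8] = [2]

z = [2]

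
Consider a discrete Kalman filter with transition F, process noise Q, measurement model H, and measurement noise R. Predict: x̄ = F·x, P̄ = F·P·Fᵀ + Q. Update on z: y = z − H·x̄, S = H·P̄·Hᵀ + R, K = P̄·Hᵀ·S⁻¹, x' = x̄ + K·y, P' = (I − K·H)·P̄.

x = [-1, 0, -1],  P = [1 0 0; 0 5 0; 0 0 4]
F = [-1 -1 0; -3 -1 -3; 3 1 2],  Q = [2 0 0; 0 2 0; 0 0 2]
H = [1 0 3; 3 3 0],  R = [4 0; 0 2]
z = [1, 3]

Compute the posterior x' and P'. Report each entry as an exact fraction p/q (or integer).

x̄ = F·x = [1, 6, -5]
P̄ = F·P·Fᵀ + Q = [8 8 -8; 8 52 -38; -8 -38 32]
y = z − H·x̄ = [15, -18]
S = H·P̄·Hᵀ + R = [252 -366; -366 686]
K = P̄·Hᵀ·S⁻¹ = [1648/9729 520/3243; -1709/9729 547/3243; 2465/9729 -214/3243]
x' = x̄ + K·y = [2123/3243, 1067/3243, -38/3243]
P' = (I − K·H)·P̄ = [29320/9729 -28280/9729 -7576/9729; -28280/9729 29374/9729 7148/9729; -7576/9729 7148/9729 5812/9729]

x' = [2123/3243, 1067/3243, -38/3243]
P' = [29320/9729 -28280/9729 -7576/9729; -28280/9729 29374/9729 7148/9729; -7576/9729 7148/9729 5812/9729]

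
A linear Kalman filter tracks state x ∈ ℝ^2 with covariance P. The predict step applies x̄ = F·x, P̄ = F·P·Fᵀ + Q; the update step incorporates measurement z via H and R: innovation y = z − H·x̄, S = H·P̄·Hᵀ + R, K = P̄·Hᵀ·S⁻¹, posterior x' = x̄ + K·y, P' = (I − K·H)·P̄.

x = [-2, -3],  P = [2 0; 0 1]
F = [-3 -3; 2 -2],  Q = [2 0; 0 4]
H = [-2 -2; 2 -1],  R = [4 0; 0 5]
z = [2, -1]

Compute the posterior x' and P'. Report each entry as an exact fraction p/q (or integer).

x̄ = F·x = [15, 2]
P̄ = F·P·Fᵀ + Q = [29 -6; -6 16]
y = z − H·x̄ = [36, -29]
S = H·P̄·Hᵀ + R = [136 -72; -72 161]
K = P̄·Hᵀ·S⁻¹ = [-1399/8356 674/2089; -1309/4178 -656/2089]
x' = x̄ + K·y = [-802/2089, -360/2089]
P' = (I − K·H)·P̄ = [2713/4178 -657/2089; -657/2089 1966/2089]

x' = [-802/2089, -360/2089]
P' = [2713/4178 -657/2089; -657/2089 1966/2089]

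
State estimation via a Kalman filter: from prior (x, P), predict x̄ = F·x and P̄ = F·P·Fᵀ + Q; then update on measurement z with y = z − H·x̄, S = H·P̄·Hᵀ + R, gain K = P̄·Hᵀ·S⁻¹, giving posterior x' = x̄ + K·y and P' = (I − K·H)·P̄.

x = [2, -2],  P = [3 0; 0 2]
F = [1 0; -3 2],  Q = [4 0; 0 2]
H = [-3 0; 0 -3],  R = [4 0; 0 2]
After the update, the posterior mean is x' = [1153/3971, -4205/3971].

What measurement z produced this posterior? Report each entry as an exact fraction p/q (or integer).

x̄ = F·x = [2, -10]
P̄ = F·P·Fᵀ + Q = [7 -9; -9 37]
S = H·P̄·Hᵀ + R = [67 -81; -81 335]
K = P̄·Hᵀ·S⁻¹ = [-1212/3971 27/3971; 27/7942 -2625/7942]
x' − x̄ = [-6789/3971, 35505/3971] = K·y
y = (KᵀK)⁻¹·Kᵀ·(x' − x̄) = [5, -27]
z = y + H·x̄ = [5, -27] + [-6, 30] = [-1, 3]

z = [-1, 3]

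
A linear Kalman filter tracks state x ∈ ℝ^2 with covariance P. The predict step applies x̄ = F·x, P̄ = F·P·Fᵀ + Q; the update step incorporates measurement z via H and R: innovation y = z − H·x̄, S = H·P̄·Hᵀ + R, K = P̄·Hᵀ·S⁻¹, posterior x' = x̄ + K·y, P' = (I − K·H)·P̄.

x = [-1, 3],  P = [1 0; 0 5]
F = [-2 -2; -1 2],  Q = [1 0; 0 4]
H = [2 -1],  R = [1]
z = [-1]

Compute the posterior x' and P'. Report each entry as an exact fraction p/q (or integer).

x' = [80/99, 266/99]
P' = [163/99 292/99; 292/99 1229/198]

x̄ = F·x = [-4, 7]
P̄ = F·P·Fᵀ + Q = [25 -18; -18 25]
y = z − H·x̄ = [14]
S = H·P̄·Hᵀ + R = [198]
K = P̄·Hᵀ·S⁻¹ = [34/99; -61/198]
x' = x̄ + K·y = [80/99, 266/99]
P' = (I − K·H)·P̄ = [163/99 292/99; 292/99 1229/198]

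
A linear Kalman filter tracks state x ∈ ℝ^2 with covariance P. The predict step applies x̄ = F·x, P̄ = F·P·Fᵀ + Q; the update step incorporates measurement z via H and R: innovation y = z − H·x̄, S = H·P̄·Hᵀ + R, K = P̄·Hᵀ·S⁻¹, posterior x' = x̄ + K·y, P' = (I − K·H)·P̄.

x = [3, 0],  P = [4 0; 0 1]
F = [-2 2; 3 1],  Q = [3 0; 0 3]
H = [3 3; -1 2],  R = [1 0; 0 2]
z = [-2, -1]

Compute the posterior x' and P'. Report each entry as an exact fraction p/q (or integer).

x̄ = F·x = [-6, 9]
P̄ = F·P·Fᵀ + Q = [23 -22; -22 40]
y = z − H·x̄ = [-11, -25]
S = H·P̄·Hᵀ + R = [172 105; 105 273]
K = P̄·Hᵀ·S⁻¹ = [374/1711 -11839/35931; 192/1711 3958/11977]
x' = x̄ + K·y = [-6005/35931, -5941/11977]
P' = (I − K·H)·P̄ = [9638/35931 -2340/11977; -2340/11977 2788/11977]

x' = [-6005/35931, -5941/11977]
P' = [9638/35931 -2340/11977; -2340/11977 2788/11977]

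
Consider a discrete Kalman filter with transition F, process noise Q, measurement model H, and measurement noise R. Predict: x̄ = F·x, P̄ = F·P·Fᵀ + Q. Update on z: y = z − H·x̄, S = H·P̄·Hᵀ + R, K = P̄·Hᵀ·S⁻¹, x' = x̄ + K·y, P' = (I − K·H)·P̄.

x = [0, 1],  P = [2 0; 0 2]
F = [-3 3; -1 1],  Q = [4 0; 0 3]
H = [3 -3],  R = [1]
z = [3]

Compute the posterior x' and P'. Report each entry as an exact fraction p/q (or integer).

x' = [93/52, 163/208]
P' = [79/13 309/52; 309/52 1231/208]

x̄ = F·x = [3, 1]
P̄ = F·P·Fᵀ + Q = [40 12; 12 7]
y = z − H·x̄ = [-3]
S = H·P̄·Hᵀ + R = [208]
K = P̄·Hᵀ·S⁻¹ = [21/52; 15/208]
x' = x̄ + K·y = [93/52, 163/208]
P' = (I − K·H)·P̄ = [79/13 309/52; 309/52 1231/208]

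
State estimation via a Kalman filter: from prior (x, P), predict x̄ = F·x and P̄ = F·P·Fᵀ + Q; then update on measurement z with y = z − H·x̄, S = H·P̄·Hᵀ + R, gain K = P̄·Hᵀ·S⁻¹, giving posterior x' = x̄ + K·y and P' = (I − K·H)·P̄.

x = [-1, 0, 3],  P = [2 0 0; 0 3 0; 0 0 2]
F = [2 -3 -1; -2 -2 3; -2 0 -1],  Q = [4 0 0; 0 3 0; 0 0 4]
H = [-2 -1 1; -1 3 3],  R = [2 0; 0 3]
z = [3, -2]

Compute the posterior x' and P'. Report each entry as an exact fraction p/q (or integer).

x̄ = F·x = [-5, 11, -1]
P̄ = F·P·Fᵀ + Q = [41 4 -6; 4 41 2; -6 2 14]
y = z − H·x̄ = [5, -37]
S = H·P̄·Hᵀ + R = [257 23; 23 587]
K = P̄·Hᵀ·S⁻¹ = [-17641/50110 -3321/50110; -15232/75165 16603/75165; 2141/25055 2221/25055]
x' = x̄ + K·y = [-107939/25055, 45448/25055, -96527/25055]
P' = (I − K·H)·P̄ = [275451/50110 -106781/25055 151029/25055; -106781/25055 290486/75165 -126888/25055; 151029/25055 -126888/25055 179452/25055]

x' = [-107939/25055, 45448/25055, -96527/25055]
P' = [275451/50110 -106781/25055 151029/25055; -106781/25055 290486/75165 -126888/25055; 151029/25055 -126888/25055 179452/25055]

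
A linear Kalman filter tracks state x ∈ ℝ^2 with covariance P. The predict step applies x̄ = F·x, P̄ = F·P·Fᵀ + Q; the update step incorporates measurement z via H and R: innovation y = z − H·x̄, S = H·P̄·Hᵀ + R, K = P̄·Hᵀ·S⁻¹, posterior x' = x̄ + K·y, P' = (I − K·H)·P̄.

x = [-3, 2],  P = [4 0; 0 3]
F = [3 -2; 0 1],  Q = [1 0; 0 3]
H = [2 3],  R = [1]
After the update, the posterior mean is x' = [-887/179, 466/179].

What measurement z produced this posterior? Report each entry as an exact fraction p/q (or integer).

x̄ = F·x = [-13, 2]
P̄ = F·P·Fᵀ + Q = [49 -6; -6 6]
S = H·P̄·Hᵀ + R = [179]
K = P̄·Hᵀ·S⁻¹ = [80/179; 6/179]
x' − x̄ = [1440/179, 108/179] = K·y
y = (KᵀK)⁻¹·Kᵀ·(x' − x̄) = [18]
z = y + H·x̄ = [18] + [-20] = [-2]

z = [-2]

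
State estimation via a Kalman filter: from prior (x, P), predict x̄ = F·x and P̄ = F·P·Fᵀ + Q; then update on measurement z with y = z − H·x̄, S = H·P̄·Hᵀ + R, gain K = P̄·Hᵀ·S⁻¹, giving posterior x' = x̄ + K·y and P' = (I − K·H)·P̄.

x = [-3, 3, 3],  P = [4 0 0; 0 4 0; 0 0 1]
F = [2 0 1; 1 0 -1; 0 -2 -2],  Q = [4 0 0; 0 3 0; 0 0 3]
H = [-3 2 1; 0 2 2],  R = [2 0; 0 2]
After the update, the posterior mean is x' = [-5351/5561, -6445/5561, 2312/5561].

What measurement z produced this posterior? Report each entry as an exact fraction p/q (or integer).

z = [1, -1]

x̄ = F·x = [-3, -6, -12]
P̄ = F·P·Fᵀ + Q = [21 7 -2; 7 8 2; -2 2 23]
S = H·P̄·Hᵀ + R = [182 60; 60 142]
K = P̄·Hᵀ·S⁻¹ = [-3921/11122 1220/5561; -813/11122 955/5561; 843/11122 1780/5561]
x' − x̄ = [11332/5561, 26921/5561, 69044/5561] = K·y
y = (KᵀK)⁻¹·Kᵀ·(x' − x̄) = [16, 35]
z = y + H·x̄ = [16, 35] + [-15, -36] = [1, -1]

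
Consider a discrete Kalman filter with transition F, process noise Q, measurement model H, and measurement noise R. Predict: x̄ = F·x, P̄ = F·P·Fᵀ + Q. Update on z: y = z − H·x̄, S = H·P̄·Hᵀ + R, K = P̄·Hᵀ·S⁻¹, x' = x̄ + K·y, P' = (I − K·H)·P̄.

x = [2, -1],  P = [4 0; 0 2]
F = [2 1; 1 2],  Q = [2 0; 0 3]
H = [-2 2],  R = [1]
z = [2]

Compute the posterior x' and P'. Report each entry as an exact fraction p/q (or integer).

x̄ = F·x = [3, 0]
P̄ = F·P·Fᵀ + Q = [20 12; 12 15]
y = z − H·x̄ = [8]
S = H·P̄·Hᵀ + R = [45]
K = P̄·Hᵀ·S⁻¹ = [-16/45; 2/15]
x' = x̄ + K·y = [7/45, 16/15]
P' = (I − K·H)·P̄ = [644/45 212/15; 212/15 71/5]

x' = [7/45, 16/15]
P' = [644/45 212/15; 212/15 71/5]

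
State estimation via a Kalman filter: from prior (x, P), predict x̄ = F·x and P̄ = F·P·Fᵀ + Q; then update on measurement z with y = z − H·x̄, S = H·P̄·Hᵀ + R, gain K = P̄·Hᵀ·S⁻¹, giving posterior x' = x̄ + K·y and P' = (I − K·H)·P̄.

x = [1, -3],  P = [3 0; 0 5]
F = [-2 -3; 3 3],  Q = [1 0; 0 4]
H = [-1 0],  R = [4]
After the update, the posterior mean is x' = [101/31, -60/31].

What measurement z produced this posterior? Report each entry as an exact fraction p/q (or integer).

z = [-3]

x̄ = F·x = [7, -6]
P̄ = F·P·Fᵀ + Q = [58 -63; -63 76]
S = H·P̄·Hᵀ + R = [62]
K = P̄·Hᵀ·S⁻¹ = [-29/31; 63/62]
x' − x̄ = [-116/31, 126/31] = K·y
y = (KᵀK)⁻¹·Kᵀ·(x' − x̄) = [4]
z = y + H·x̄ = [4] + [-7] = [-3]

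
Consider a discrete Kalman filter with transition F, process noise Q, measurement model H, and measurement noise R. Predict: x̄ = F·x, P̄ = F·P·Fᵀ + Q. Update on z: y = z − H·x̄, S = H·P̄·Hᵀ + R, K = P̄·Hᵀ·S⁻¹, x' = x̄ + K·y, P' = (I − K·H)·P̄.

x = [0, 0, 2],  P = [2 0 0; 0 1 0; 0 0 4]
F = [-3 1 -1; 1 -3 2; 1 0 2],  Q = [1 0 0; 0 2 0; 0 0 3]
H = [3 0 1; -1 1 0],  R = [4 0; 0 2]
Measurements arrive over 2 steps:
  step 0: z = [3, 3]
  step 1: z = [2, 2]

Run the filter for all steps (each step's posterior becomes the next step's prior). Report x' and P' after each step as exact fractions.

step 0: x̄ = F·x = [-2, 4, 4]
step 0: P̄ = F·P·Fᵀ + Q = [24 -17 -14; -17 29 18; -14 18 21]
step 0: y = z − H·x̄ = [5, -3]
step 0: S = H·P̄·Hᵀ + R = [157 -91; -91 89]
step 0: K = P̄·Hᵀ·S⁻¹ = [1431/5692 -1159/5692; 1249/5692 4219/5692; 1043/5692 3113/5692]
step 0: x' = x̄ + K·y = [-188/1423, 4089/1423, 4661/1423]
step 0: P' = (I − K·H)·P̄ = [6091/5692 3773/5692 -12549/5692; 3773/5692 12211/5692 -6323/5692; -12549/5692 -6323/5692 41819/5692]
step 1: x̄ = F·x = [-8/1423, -3133/1423, 9134/1423]
step 1: P̄ = F·P·Fᵀ + Q = [29255/5692 -22293/2846 -22941/5692; -22293/2846 74423/1423 74895/2846; -22941/5692 74895/2846 140247/5692]
step 1: y = z − H·x̄ = [-6264/1423, 5971/1423]
step 1: S = H·P̄·Hᵀ + R = [72166/1423 -12198/1423; -12198/1423 427503/5692]
step 1: K = P̄·Hᵀ·S⁻¹ = [705950/3543689 -1594549/10631067; 689686/3543689 8747854/10631067; 1140837/3543689 1562021/3543689]
step 1: x' = x̄ + K·y = [-16073305/10631067, 4192357/10631067, 24278763/3543689]
step 1: P' = (I − K·H)·P̄ = [9835078/10631067 6645980/10631067 -7011278/3543689; 6645980/10631067 24141688/10631067 -3887236/3543689; -7011278/3543689 -3887236/3543689 25597182/3543689]

step 0: x' = [-188/1423, 4089/1423, 4661/1423], P' = [6091/5692 3773/5692 -12549/5692; 3773/5692 12211/5692 -6323/5692; -12549/5692 -6323/5692 41819/5692]
step 1: x' = [-16073305/10631067, 4192357/10631067, 24278763/3543689], P' = [9835078/10631067 6645980/10631067 -7011278/3543689; 6645980/10631067 24141688/10631067 -3887236/3543689; -7011278/3543689 -3887236/3543689 25597182/3543689]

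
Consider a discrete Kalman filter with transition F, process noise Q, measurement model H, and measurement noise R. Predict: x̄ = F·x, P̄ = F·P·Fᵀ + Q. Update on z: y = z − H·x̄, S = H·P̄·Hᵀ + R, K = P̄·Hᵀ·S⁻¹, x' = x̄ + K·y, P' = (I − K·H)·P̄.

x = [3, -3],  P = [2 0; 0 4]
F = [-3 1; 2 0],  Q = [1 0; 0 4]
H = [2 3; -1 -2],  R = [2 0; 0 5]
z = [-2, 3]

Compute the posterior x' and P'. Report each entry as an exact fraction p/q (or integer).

x' = [-1583/234, 46/13]
P' = [3613/234 -128/13; -128/13 84/13]

x̄ = F·x = [-12, 6]
P̄ = F·P·Fᵀ + Q = [23 -12; -12 12]
y = z − H·x̄ = [4, 3]
S = H·P̄·Hᵀ + R = [58 -34; -34 28]
K = P̄·Hᵀ·S⁻¹ = [157/234 199/234; -2/13 -8/13]
x' = x̄ + K·y = [-1583/234, 46/13]
P' = (I − K·H)·P̄ = [3613/234 -128/13; -128/13 84/13]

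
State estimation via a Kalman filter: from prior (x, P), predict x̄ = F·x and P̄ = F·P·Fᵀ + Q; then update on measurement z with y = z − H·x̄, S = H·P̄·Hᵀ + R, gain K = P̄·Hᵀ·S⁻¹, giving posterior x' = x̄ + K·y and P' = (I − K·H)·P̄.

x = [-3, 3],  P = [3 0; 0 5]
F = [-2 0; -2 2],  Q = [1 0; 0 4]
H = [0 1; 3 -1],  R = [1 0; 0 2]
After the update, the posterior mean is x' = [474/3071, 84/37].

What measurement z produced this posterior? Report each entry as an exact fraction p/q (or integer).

z = [2, -2]

x̄ = F·x = [6, 12]
P̄ = F·P·Fᵀ + Q = [13 12; 12 36]
S = H·P̄·Hᵀ + R = [37 0; 0 83]
K = P̄·Hᵀ·S⁻¹ = [12/37 27/83; 36/37 0]
x' − x̄ = [-17952/3071, -360/37] = K·y
y = (KᵀK)⁻¹·Kᵀ·(x' − x̄) = [-10, -8]
z = y + H·x̄ = [-10, -8] + [12, 6] = [2, -2]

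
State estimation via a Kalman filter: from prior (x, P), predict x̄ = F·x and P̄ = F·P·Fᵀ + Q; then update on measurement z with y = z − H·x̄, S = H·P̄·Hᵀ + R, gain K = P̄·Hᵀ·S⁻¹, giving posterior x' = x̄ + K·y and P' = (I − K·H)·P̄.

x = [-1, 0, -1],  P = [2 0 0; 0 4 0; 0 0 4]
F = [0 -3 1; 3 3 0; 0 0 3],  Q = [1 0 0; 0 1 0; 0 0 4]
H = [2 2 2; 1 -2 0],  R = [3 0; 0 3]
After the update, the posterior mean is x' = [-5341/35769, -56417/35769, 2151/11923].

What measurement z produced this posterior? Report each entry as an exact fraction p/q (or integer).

x̄ = F·x = [-1, -3, -3]
P̄ = F·P·Fᵀ + Q = [41 -36 12; -36 55 0; 12 0 40]
S = H·P̄·Hᵀ + R = [355 -42; -42 408]
K = P̄·Hᵀ·S⁻¹ = [3103/23846 41543/143076; 781/11923 -25117/71538; 3578/11923 719/11923]
x' − x̄ = [30428/35769, 50890/35769, 37920/11923] = K·y
y = (KᵀK)⁻¹·Kᵀ·(x' − x̄) = [11, -2]
z = y + H·x̄ = [11, -2] + [-14, 5] = [-3, 3]

z = [-3, 3]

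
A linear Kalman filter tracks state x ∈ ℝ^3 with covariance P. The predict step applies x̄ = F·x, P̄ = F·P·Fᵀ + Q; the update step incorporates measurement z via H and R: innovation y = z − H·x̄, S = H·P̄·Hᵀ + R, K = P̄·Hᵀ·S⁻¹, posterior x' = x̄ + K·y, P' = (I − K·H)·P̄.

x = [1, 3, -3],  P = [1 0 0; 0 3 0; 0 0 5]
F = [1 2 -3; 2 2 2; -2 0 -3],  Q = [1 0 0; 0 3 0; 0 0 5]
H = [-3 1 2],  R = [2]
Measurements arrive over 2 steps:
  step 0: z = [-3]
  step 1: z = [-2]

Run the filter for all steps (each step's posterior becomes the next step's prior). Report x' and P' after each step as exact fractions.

step 0: x' = [21/8, 35/8, 1/8], P' = [2239/232 -1679/232 4091/232; -1679/232 8687/232 -6843/232; 4091/232 -6843/232 9503/232]
step 1: x' = [-333677/55305, 381961/24580, -7890709/442440], P' = [2351716/55305 -480702/6145 5657089/55305; -480702/6145 2438167/12290 -5321247/24580; 5657089/55305 -5321247/24580 115583363/442440]

step 0: x̄ = F·x = [16, 2, 7]
step 0: P̄ = F·P·Fᵀ + Q = [59 -16 43; -16 39 -34; 43 -34 54]
step 0: y = z − H·x̄ = [29]
step 0: S = H·P̄·Hᵀ + R = [232]
step 0: K = P̄·Hᵀ·S⁻¹ = [-107/232; 19/232; -55/232]
step 0: x' = x̄ + K·y = [21/8, 35/8, 1/8]
step 0: P' = (I − K·H)·P̄ = [2239/232 -1679/232 4091/232; -1679/232 8687/232 -6843/232; 4091/232 -6843/232 9503/232]
step 1: x̄ = F·x = [11, 57/4, -45/8]
step 1: P̄ = F·P·Fᵀ + Q = [21700/29 -3818/29 17637/29; -3818/29 11741/58 -29555/116; 17637/29 -29555/116 144735/232]
step 1: y = z − H·x̄ = [28]
step 1: S = H·P̄·Hᵀ + R = [55305/29]
step 1: K = P̄·Hᵀ·S⁻¹ = [-33644/55305; 283/6145; -24116/55305]
step 1: x' = x̄ + K·y = [-333677/55305, 381961/24580, -7890709/442440]
step 1: P' = (I − K·H)·P̄ = [2351716/55305 -480702/6145 5657089/55305; -480702/6145 2438167/12290 -5321247/24580; 5657089/55305 -5321247/24580 115583363/442440]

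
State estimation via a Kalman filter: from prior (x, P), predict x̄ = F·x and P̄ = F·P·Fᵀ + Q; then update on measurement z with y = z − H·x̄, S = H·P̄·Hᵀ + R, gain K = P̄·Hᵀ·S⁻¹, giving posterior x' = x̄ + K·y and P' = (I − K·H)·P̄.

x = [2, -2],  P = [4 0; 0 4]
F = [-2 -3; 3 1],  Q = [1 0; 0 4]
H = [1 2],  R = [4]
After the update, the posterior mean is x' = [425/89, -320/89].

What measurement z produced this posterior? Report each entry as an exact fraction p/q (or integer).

z = [-3]

x̄ = F·x = [2, 4]
P̄ = F·P·Fᵀ + Q = [53 -36; -36 44]
S = H·P̄·Hᵀ + R = [89]
K = P̄·Hᵀ·S⁻¹ = [-19/89; 52/89]
x' − x̄ = [247/89, -676/89] = K·y
y = (KᵀK)⁻¹·Kᵀ·(x' − x̄) = [-13]
z = y + H·x̄ = [-13] + [10] = [-3]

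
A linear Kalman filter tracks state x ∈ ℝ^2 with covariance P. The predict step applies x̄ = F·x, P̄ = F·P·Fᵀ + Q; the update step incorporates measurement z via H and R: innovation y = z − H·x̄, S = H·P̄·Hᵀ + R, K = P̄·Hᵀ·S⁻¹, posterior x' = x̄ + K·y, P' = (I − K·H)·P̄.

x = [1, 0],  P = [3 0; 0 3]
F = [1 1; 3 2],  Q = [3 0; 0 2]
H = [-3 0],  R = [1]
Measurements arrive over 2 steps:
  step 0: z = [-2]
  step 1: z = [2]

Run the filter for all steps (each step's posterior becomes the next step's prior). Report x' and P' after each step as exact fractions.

step 0: x̄ = F·x = [1, 3]
step 0: P̄ = F·P·Fᵀ + Q = [9 15; 15 41]
step 0: y = z − H·x̄ = [1]
step 0: S = H·P̄·Hᵀ + R = [82]
step 0: K = P̄·Hᵀ·S⁻¹ = [-27/82; -45/82]
step 0: x' = x̄ + K·y = [55/82, 201/82]
step 0: P' = (I − K·H)·P̄ = [9/82 15/82; 15/82 1337/82]
step 1: x̄ = F·x = [128/41, 567/82]
step 1: P̄ = F·P·Fᵀ + Q = [811/41 1388/41; 1388/41 5773/82]
step 1: y = z − H·x̄ = [466/41]
step 1: S = H·P̄·Hᵀ + R = [7340/41]
step 1: K = P̄·Hᵀ·S⁻¹ = [-2433/7340; -1041/1835]
step 1: x' = x̄ + K·y = [-2369/3670, 1713/3670]
step 1: P' = (I − K·H)·P̄ = [811/7340 347/1835; 347/1835 46927/3670]

step 0: x' = [55/82, 201/82], P' = [9/82 15/82; 15/82 1337/82]
step 1: x' = [-2369/3670, 1713/3670], P' = [811/7340 347/1835; 347/1835 46927/3670]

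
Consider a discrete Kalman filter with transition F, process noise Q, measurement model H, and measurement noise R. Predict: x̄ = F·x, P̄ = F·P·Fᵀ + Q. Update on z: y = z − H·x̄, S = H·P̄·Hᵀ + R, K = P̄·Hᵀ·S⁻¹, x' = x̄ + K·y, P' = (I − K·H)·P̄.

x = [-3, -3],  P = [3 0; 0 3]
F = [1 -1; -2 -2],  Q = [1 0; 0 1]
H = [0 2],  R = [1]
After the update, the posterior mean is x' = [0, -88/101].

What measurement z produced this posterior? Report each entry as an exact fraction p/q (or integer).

z = [-2]

x̄ = F·x = [0, 12]
P̄ = F·P·Fᵀ + Q = [7 0; 0 25]
S = H·P̄·Hᵀ + R = [101]
K = P̄·Hᵀ·S⁻¹ = [0; 50/101]
x' − x̄ = [0, -1300/101] = K·y
y = (KᵀK)⁻¹·Kᵀ·(x' − x̄) = [-26]
z = y + H·x̄ = [-26] + [24] = [-2]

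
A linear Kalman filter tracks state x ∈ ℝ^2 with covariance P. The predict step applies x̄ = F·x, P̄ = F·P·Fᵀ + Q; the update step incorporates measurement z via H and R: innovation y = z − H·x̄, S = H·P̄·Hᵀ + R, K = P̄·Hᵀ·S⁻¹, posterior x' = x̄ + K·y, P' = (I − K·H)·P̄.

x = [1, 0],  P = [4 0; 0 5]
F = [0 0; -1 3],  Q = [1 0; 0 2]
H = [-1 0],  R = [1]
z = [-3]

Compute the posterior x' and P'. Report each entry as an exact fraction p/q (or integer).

x̄ = F·x = [0, -1]
P̄ = F·P·Fᵀ + Q = [1 0; 0 51]
y = z − H·x̄ = [-3]
S = H·P̄·Hᵀ + R = [2]
K = P̄·Hᵀ·S⁻¹ = [-1/2; 0]
x' = x̄ + K·y = [3/2, -1]
P' = (I − K·H)·P̄ = [1/2 0; 0 51]

x' = [3/2, -1]
P' = [1/2 0; 0 51]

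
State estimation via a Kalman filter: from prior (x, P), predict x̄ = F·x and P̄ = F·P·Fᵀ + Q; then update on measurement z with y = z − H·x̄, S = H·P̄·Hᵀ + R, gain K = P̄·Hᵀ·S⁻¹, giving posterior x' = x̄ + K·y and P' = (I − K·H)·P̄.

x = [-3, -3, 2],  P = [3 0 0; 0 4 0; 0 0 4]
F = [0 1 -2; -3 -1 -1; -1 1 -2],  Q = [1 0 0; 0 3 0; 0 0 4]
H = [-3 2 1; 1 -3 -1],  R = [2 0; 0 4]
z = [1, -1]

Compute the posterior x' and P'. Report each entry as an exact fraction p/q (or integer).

x' = [-18701/36551, 19818/36551, -46388/36551]
P' = [37607/36551 6480/36551 65603/36551; 6480/36551 33118/36551 -47678/36551; 65603/36551 -47678/36551 262625/36551]

x̄ = F·x = [-7, 10, -4]
P̄ = F·P·Fᵀ + Q = [21 4 20; 4 38 13; 20 13 27]
y = z − H·x̄ = [-36, 32]
S = H·P̄·Hᵀ + R = [254 -259; -259 408]
K = P̄·Hᵀ·S⁻¹ = [-17129/36551 -11859/36551; -441/36551 -11299/36551; -14770/36551 -13497/36551]
x' = x̄ + K·y = [-18701/36551, 19818/36551, -46388/36551]
P' = (I − K·H)·P̄ = [37607/36551 6480/36551 65603/36551; 6480/36551 33118/36551 -47678/36551; 65603/36551 -47678/36551 262625/36551]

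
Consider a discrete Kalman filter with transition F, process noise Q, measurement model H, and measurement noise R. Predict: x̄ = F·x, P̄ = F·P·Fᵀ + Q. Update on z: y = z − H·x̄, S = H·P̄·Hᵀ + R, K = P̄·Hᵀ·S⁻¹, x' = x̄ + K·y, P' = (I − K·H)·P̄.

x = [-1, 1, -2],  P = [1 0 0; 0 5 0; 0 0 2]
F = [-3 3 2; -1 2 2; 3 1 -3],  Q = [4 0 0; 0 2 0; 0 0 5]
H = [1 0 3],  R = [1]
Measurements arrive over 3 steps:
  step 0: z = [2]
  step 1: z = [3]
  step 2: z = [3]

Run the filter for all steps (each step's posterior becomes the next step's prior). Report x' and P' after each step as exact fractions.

step 0: x̄ = F·x = [2, -1, 4]
step 0: P̄ = F·P·Fᵀ + Q = [66 41 -6; 41 31 -5; -6 -5 37]
step 0: y = z − H·x̄ = [-12]
step 0: S = H·P̄·Hᵀ + R = [364]
step 0: K = P̄·Hᵀ·S⁻¹ = [12/91; 1/14; 15/52]
step 0: x' = x̄ + K·y = [38/91, -13/7, 7/13]
step 0: P' = (I − K·H)·P̄ = [5430/91 263/7 -258/13; 263/7 204/7 -25/2; -258/13 -25/2 349/52]
step 1: x̄ = F·x = [-523/91, -278/91, -202/91]
step 1: P̄ = F·P·Fᵀ + Q = [22025/91 6947/91 -43192/91; 6947/91 3111/91 -18519/182; -43192/91 -18519/182 469283/364]
step 1: y = z − H·x̄ = [1402/91]
step 1: S = H·P̄·Hᵀ + R = [3275403/364]
step 1: K = P̄·Hᵀ·S⁻¹ = [-430204/3275403; -83326/3275403; 1235081/3275403]
step 1: x' = x̄ + K·y = [-25452547/3275403, -11289946/3275403, 11757716/3275403]
step 1: P' = (I − K·H)·P̄ = [284306381/3275403 151565165/3275403 -94912195/3275403; 151565165/3275403 92900804/3275403 -50549497/3275403; -94912195/3275403 -50549497/3275403 32049092/3275403]
step 2: x̄ = F·x = [66003235/3275403, 8796029/1091801, -636895/16971]
step 2: P̄ = F·P·Fᵀ + Q = [1340342051/3275403 142745480/1091801 -13641425/16971; 142745480/1091801 53216305/1091801 -1301551/5657; -13641425/16971 -1301551/5657 30453806/16971]
step 2: y = z − H·x̄ = [312585179/3275403]
step 2: S = H·P̄·Hᵀ + R = [38445108326/3275403]
step 2: K = P̄·Hᵀ·S⁻¹ = [-3279021512/19222554163; -1832557647/38445108326; 14999958649/38445108326]
step 2: x' = x̄ + K·y = [74426638019/19222554163, 134842186783/38445108326, -11276845413/38445108326]
step 2: P' = (I − K·H)·P̄ = [1300857793675/19222554163 678634725552/19222554163 -434712271729/19222554163; 678634725552/19222554163 848583304627/38445108326 -453034002917/38445108326; -434712271729/19222554163 -453034002917/38445108326 294808167369/38445108326]

step 0: x' = [38/91, -13/7, 7/13], P' = [5430/91 263/7 -258/13; 263/7 204/7 -25/2; -258/13 -25/2 349/52]
step 1: x' = [-25452547/3275403, -11289946/3275403, 11757716/3275403], P' = [284306381/3275403 151565165/3275403 -94912195/3275403; 151565165/3275403 92900804/3275403 -50549497/3275403; -94912195/3275403 -50549497/3275403 32049092/3275403]
step 2: x' = [74426638019/19222554163, 134842186783/38445108326, -11276845413/38445108326], P' = [1300857793675/19222554163 678634725552/19222554163 -434712271729/19222554163; 678634725552/19222554163 848583304627/38445108326 -453034002917/38445108326; -434712271729/19222554163 -453034002917/38445108326 294808167369/38445108326]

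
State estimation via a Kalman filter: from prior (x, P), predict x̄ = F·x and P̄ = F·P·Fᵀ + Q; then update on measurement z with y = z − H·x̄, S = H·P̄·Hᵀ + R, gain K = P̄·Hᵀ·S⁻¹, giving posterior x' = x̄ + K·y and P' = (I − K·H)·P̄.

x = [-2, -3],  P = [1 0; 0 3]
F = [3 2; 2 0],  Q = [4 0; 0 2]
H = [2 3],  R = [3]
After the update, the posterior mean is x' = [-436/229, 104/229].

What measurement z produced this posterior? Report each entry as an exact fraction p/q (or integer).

x̄ = F·x = [-12, -4]
P̄ = F·P·Fᵀ + Q = [25 6; 6 6]
S = H·P̄·Hᵀ + R = [229]
K = P̄·Hᵀ·S⁻¹ = [68/229; 30/229]
x' − x̄ = [2312/229, 1020/229] = K·y
y = (KᵀK)⁻¹·Kᵀ·(x' − x̄) = [34]
z = y + H·x̄ = [34] + [-36] = [-2]

z = [-2]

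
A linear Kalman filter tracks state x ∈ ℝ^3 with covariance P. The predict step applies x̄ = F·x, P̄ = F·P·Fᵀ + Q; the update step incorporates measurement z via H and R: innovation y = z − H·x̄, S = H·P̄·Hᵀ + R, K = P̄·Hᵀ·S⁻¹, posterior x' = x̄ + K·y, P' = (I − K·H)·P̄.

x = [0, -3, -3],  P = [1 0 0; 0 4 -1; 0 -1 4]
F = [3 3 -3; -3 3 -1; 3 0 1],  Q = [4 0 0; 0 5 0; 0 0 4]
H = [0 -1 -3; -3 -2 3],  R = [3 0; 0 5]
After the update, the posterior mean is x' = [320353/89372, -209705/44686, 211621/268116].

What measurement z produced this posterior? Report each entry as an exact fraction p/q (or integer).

z = [2, 1]

x̄ = F·x = [0, -6, -3]
P̄ = F·P·Fᵀ + Q = [103 51 -6; 51 60 -16; -6 -16 17]
S = H·P̄·Hᵀ + R = [120 18; 18 2237]
K = P̄·Hᵀ·S⁻¹ = [-22033/89372 -8481/44686; -3511/44686 -3192/22343; -80113/268116 2125/44686]
x' − x̄ = [320353/89372, 58411/44686, 1015969/268116] = K·y
y = (KᵀK)⁻¹·Kᵀ·(x' − x̄) = [-13, -2]
z = y + H·x̄ = [-13, -2] + [15, 3] = [2, 1]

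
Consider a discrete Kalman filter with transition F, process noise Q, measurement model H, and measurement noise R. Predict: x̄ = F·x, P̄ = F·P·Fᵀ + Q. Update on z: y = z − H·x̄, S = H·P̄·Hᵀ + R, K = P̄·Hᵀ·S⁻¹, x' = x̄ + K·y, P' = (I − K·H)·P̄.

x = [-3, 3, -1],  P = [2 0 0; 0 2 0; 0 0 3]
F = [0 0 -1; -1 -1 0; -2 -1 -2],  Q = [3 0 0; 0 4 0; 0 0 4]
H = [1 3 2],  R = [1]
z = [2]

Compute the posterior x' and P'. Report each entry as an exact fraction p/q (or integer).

x̄ = F·x = [1, 0, 5]
P̄ = F·P·Fᵀ + Q = [6 0 6; 0 8 6; 6 6 26]
y = z − H·x̄ = [-9]
S = H·P̄·Hᵀ + R = [279]
K = P̄·Hᵀ·S⁻¹ = [2/31; 4/31; 76/279]
x' = x̄ + K·y = [13/31, -36/31, 79/31]
P' = (I − K·H)·P̄ = [150/31 -72/31 34/31; -72/31 104/31 -118/31; 34/31 -118/31 1478/279]

x' = [13/31, -36/31, 79/31]
P' = [150/31 -72/31 34/31; -72/31 104/31 -118/31; 34/31 -118/31 1478/279]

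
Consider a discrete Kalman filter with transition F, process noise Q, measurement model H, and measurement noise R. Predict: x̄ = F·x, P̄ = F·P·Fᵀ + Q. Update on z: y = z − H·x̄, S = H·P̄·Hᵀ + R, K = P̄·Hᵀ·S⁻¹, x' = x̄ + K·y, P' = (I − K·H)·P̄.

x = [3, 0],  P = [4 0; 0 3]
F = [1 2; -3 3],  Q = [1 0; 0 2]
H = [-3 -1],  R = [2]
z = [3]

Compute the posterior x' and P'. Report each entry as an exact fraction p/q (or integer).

x' = [597/256, -2553/256]
P' = [1103/256 -3195/256; -3195/256 9751/256]

x̄ = F·x = [3, -9]
P̄ = F·P·Fᵀ + Q = [17 6; 6 65]
y = z − H·x̄ = [3]
S = H·P̄·Hᵀ + R = [256]
K = P̄·Hᵀ·S⁻¹ = [-57/256; -83/256]
x' = x̄ + K·y = [597/256, -2553/256]
P' = (I − K·H)·P̄ = [1103/256 -3195/256; -3195/256 9751/256]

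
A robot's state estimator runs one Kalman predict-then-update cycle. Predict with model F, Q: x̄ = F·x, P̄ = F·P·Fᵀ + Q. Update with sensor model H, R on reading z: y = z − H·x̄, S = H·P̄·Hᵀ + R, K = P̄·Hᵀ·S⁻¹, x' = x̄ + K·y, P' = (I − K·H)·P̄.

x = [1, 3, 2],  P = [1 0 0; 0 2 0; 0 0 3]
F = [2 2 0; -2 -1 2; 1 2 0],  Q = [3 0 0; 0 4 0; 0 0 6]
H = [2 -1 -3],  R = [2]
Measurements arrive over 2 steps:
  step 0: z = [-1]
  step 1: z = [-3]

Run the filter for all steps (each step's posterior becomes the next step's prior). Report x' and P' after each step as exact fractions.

step 0: x̄ = F·x = [8, -1, 7]
step 0: P̄ = F·P·Fᵀ + Q = [15 -8 10; -8 22 -6; 10 -6 15]
step 0: y = z − H·x̄ = [3]
step 0: S = H·P̄·Hᵀ + R = [95]
step 0: K = P̄·Hᵀ·S⁻¹ = [8/95; -4/19; -1/5]
step 0: x' = x̄ + K·y = [784/95, -31/19, 32/5]
step 0: P' = (I − K·H)·P̄ = [1361/95 -120/19 58/5; -120/19 338/19 -10; 58/5 -10 56/5]
step 1: x̄ = F·x = [1258/95, -197/95, 474/95]
step 1: P̄ = F·P·Fᵀ + Q = [7689/95 -4616/95 5882/95; -4616/95 4354/95 -4698/95; 5882/95 -4698/95 6291/95]
step 1: y = z − H·x̄ = [-1576/95]
step 1: S = H·P̄·Hᵀ + R = [11611/95]
step 1: K = P̄·Hᵀ·S⁻¹ = [2348/11611; 508/11611; -2411/11611]
step 1: x' = x̄ + K·y = [114802/11611, -32505/11611, 97930/11611]
step 1: P' = (I − K·H)·P̄ = [881725/11611 -576728/11611 778494/11611; -576728/11611 529434/11611 -561302/11611; 778494/11611 -561302/11611 707704/11611]

step 0: x' = [784/95, -31/19, 32/5], P' = [1361/95 -120/19 58/5; -120/19 338/19 -10; 58/5 -10 56/5]
step 1: x' = [114802/11611, -32505/11611, 97930/11611], P' = [881725/11611 -576728/11611 778494/11611; -576728/11611 529434/11611 -561302/11611; 778494/11611 -561302/11611 707704/11611]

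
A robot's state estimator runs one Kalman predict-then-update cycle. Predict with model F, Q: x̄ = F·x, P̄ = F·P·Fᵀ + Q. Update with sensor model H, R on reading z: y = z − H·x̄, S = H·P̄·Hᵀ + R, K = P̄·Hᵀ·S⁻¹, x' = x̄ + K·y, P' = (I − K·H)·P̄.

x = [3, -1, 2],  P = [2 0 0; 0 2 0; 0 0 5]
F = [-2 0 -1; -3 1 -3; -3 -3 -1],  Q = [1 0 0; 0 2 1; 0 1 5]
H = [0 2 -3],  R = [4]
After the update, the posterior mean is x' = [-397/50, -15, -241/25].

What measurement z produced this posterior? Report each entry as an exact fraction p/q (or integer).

x̄ = F·x = [-8, -16, -8]
P̄ = F·P·Fᵀ + Q = [14 27 17; 27 67 28; 17 28 46]
S = H·P̄·Hᵀ + R = [350]
K = P̄·Hᵀ·S⁻¹ = [3/350; 1/7; -41/175]
x' − x̄ = [3/50, 1, -41/25] = K·y
y = (KᵀK)⁻¹·Kᵀ·(x' − x̄) = [7]
z = y + H·x̄ = [7] + [-8] = [-1]

z = [-1]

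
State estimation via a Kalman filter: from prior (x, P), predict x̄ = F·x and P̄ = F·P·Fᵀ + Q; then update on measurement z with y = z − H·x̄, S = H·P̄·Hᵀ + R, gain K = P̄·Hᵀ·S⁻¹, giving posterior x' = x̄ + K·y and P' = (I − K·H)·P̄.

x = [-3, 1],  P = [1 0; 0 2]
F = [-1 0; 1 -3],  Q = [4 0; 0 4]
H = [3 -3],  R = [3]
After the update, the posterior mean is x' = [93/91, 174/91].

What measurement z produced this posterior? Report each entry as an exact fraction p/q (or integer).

x̄ = F·x = [3, -6]
P̄ = F·P·Fᵀ + Q = [5 -1; -1 23]
S = H·P̄·Hᵀ + R = [273]
K = P̄·Hᵀ·S⁻¹ = [6/91; -24/91]
x' − x̄ = [-180/91, 720/91] = K·y
y = (KᵀK)⁻¹·Kᵀ·(x' − x̄) = [-30]
z = y + H·x̄ = [-30] + [27] = [-3]

z = [-3]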